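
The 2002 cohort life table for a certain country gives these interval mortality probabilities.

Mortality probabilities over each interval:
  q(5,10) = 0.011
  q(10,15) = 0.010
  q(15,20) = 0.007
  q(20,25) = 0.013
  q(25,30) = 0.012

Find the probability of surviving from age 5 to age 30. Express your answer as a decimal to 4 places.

0.9481

Chaining the interval survival probabilities: (1 − 0.011) × (1 − 0.010) × (1 − 0.007) × (1 − 0.013) × (1 − 0.012).
= 0.989 × 0.990 × 0.993 × 0.987 × 0.988 = 0.948101.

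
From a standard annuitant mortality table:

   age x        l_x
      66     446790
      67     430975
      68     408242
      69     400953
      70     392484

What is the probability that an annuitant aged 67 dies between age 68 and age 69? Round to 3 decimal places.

0.017

We want 1|1q67 = (l_68 − l_69)/l_67.
This is the probability of reaching 68 but not 69, conditional on being alive at 67: (l_68 − l_69) / l_67.
= (408242 − 400953) / 430975 = 7289 / 430975 = 0.016913.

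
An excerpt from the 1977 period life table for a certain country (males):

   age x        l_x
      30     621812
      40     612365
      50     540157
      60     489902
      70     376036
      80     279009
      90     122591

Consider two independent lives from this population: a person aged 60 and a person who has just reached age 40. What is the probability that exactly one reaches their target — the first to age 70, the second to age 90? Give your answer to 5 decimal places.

p₁ = l_70/l_60 = 376036/489902 = 0.767574; p₂ = l_90/l_40 = 122591/612365 = 0.200193.
P(exactly one) = p₁(1−p₂) + (1−p₁)p₂ = 0.613911 + 0.046530 = 0.660441.

0.66044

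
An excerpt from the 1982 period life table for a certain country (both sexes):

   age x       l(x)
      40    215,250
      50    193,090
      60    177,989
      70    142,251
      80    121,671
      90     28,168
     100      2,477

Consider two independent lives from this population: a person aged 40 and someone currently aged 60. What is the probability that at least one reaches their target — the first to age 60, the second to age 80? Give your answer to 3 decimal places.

0.945

p₁ = l(60)/l(40) = 177,989/215,250 = 0.826894; p₂ = l(80)/l(60) = 121,671/177,989 = 0.683587.
P(at least one) = 1 − (1−p₁)(1−p₂) = 1 − 0.173106 × 0.316413 = 0.945227.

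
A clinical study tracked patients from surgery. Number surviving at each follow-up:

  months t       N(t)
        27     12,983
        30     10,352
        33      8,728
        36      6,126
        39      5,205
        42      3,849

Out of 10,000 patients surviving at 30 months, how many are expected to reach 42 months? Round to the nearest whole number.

3718

The relevant probability is 3,849/10,352 = 0.371812.
Expected number = 10,000 × 0.371812 = 3718.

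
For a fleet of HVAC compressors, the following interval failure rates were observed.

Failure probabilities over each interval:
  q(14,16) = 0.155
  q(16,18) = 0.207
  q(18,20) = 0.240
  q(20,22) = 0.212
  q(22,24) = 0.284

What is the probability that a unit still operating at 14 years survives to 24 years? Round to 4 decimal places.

Survival from 14 to 24 is the product of surviving each interval: (1 − 0.155) × (1 − 0.207) × (1 − 0.240) × (1 − 0.212) × (1 − 0.284).
= 0.845 × 0.793 × 0.760 × 0.788 × 0.716 = 0.287331.

0.2873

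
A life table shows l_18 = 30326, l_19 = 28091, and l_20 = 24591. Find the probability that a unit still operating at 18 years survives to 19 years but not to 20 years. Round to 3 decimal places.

This is the probability of reaching 19 but not 20, conditional on being operational at 18: (l_19 − l_20) / l_18.
= (28091 − 24591) / 30326 = 3500 / 30326 = 0.115413.

0.115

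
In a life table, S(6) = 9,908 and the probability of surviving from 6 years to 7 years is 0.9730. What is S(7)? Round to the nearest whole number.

9640

S(7) = S(6) × p = 9,908 × 0.9730 = 9640.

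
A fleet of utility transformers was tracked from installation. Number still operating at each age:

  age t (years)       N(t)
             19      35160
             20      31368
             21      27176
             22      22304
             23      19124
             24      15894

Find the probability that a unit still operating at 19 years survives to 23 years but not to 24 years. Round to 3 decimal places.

This is the probability of reaching 23 but not 24, conditional on being operational at 19: (N(23) − N(24)) / N(19).
= (19124 − 15894) / 35160 = 3230 / 35160 = 0.091866.

0.092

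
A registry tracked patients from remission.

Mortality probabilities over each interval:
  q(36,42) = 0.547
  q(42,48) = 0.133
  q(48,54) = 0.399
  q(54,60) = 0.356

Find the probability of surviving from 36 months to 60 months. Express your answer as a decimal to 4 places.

0.1520

Survival from 36 to 60 is the product of surviving each interval: (1 − 0.547) × (1 − 0.133) × (1 − 0.399) × (1 − 0.356).
= 0.453 × 0.867 × 0.601 × 0.644 = 0.152012.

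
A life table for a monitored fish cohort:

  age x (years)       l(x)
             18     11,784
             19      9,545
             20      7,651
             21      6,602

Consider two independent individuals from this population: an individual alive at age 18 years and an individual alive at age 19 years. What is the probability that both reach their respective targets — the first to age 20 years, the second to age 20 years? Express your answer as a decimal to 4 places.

0.5204

p₁ = l(20)/l(18) = 7,651/11,784 = 0.649270; p₂ = l(20)/l(19) = 7,651/9,545 = 0.801572.
P(both) = p₁ × p₂ = 0.649270 × 0.801572 = 0.520437.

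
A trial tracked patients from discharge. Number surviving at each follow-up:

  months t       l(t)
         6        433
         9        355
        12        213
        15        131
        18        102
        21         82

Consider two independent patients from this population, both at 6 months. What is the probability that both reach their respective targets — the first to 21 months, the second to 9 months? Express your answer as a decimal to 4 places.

p₁ = l(21)/l(6) = 82/433 = 0.189376; p₂ = l(9)/l(6) = 355/433 = 0.819861.
P(both) = p₁ × p₂ = 0.189376 × 0.819861 = 0.155262.

0.1553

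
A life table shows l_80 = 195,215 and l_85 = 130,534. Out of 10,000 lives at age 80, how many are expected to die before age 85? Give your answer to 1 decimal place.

The relevant probability is 1 − 130,534/195,215 = 0.331332.
Expected number = 10,000 × 0.331332 = 3313.3.

3313.3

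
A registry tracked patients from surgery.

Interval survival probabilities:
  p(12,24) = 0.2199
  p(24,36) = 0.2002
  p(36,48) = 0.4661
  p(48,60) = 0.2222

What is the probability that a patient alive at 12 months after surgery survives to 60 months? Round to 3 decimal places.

Chaining the interval survival probabilities: 0.2199 × 0.2002 × 0.4661 × 0.2222.
= 0.004559.

0.005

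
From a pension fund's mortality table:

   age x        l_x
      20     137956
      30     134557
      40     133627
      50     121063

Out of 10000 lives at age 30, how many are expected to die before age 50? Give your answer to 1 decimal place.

The relevant probability is 1 − 121063/134557 = 0.100285.
Expected number = 10000 × 0.100285 = 1002.8.

1002.8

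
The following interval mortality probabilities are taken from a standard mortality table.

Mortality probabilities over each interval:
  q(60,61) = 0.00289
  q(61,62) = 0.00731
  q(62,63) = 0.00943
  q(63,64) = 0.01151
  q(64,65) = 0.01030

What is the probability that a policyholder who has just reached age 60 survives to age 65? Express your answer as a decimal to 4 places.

Chaining the interval survival probabilities: (1 − 0.00289) × (1 − 0.00731) × (1 − 0.00943) × (1 − 0.01151) × (1 − 0.01030).
= 0.99711 × 0.99269 × 0.99057 × 0.98849 × 0.98970 = 0.959219.

0.9592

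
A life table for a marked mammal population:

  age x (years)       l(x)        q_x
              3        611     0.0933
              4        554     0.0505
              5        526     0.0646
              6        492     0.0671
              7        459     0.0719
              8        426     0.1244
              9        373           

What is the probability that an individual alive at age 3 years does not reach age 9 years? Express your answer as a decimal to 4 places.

P(die before 9 | alive at 3) = 1 − l(9)/l(3) = 1 − 373/611 = (238)/611 = 0.389525.

0.3895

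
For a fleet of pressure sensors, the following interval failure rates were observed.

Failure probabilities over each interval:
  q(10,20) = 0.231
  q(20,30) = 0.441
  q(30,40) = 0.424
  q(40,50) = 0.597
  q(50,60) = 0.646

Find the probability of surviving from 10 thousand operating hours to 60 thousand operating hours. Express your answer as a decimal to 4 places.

P(survive 10→60) = (1 − 0.231) × (1 − 0.441) × (1 − 0.424) × (1 − 0.597) × (1 − 0.646).
= 0.769 × 0.559 × 0.576 × 0.403 × 0.354 = 0.035324.

0.0353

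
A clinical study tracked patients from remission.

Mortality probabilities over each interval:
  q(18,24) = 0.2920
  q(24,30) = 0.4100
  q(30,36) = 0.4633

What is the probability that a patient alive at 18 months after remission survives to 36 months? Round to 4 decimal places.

0.2242

Chaining the interval survival probabilities: (1 − 0.2920) × (1 − 0.4100) × (1 − 0.4633).
= 0.7080 × 0.5900 × 0.5367 = 0.224190.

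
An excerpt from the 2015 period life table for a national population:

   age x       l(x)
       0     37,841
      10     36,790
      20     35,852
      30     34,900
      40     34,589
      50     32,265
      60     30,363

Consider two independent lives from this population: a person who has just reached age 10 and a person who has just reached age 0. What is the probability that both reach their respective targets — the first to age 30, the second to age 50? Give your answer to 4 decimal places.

0.8088

p₁ = l(30)/l(10) = 34,900/36,790 = 0.948627; p₂ = l(50)/l(0) = 32,265/37,841 = 0.852647.
P(both) = p₁ × p₂ = 0.948627 × 0.852647 = 0.808844.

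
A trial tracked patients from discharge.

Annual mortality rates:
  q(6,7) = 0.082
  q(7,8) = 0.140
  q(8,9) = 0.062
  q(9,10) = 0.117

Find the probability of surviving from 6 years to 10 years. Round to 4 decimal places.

0.6539

P(survive 6→10) = (1 − 0.082) × (1 − 0.140) × (1 − 0.062) × (1 − 0.117).
= 0.918 × 0.860 × 0.938 × 0.883 = 0.653890.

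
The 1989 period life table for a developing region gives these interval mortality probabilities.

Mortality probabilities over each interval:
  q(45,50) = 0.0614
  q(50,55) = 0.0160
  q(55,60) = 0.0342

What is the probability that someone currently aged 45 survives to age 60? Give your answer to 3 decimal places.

0.892

P(survive 45→60) = (1 − 0.0614) × (1 − 0.0160) × (1 − 0.0342).
= 0.9386 × 0.9840 × 0.9658 = 0.891996.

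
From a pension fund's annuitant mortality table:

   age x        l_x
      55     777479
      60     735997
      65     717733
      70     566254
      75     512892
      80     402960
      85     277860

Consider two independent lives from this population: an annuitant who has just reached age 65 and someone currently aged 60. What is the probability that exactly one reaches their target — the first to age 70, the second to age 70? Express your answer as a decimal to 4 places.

p₁ = l_70/l_65 = 566254/717733 = 0.788948; p₂ = l_70/l_60 = 566254/735997 = 0.769370.
P(exactly one) = p₁(1−p₂) + (1−p₁)p₂ = 0.181955 + 0.162377 = 0.344332.

0.3443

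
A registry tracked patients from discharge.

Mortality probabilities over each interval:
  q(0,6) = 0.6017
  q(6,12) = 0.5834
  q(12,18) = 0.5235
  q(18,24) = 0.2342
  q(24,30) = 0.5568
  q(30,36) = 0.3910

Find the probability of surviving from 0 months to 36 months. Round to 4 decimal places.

0.0163

The overall survival probability is (1 − 0.6017) × (1 − 0.5834) × (1 − 0.5235) × (1 − 0.2342) × (1 − 0.5568) × (1 − 0.3910).
= 0.3983 × 0.4166 × 0.4765 × 0.7658 × 0.4432 × 0.6090 = 0.016343.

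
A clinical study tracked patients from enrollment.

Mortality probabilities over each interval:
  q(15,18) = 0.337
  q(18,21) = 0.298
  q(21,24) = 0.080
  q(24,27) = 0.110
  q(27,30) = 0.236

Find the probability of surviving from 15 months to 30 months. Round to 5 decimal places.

P(survive 15→30) = (1 − 0.337) × (1 − 0.298) × (1 − 0.080) × (1 − 0.110) × (1 − 0.236).
= 0.663 × 0.702 × 0.920 × 0.890 × 0.764 = 0.291153.

0.29115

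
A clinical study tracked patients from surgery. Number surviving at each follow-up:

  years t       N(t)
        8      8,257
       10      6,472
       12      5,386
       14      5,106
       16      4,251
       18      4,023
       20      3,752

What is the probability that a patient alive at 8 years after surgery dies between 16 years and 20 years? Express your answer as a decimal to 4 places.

0.0604

This is the probability of reaching 16 but not 20, conditional on being alive at 8: (N(16) − N(20)) / N(8).
= (4,251 − 3,752) / 8,257 = 499 / 8,257 = 0.060434.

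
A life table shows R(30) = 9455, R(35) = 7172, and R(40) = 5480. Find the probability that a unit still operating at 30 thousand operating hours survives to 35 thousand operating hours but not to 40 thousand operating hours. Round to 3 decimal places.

This is the probability of reaching 35 but not 40, conditional on being operational at 30: (R(35) − R(40)) / R(30).
= (7172 − 5480) / 9455 = 1692 / 9455 = 0.178953.

0.179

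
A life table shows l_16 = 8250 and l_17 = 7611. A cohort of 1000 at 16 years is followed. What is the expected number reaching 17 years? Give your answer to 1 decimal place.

922.5

The relevant probability is 7611/8250 = 0.922545.
Expected number = 1000 × 0.922545 = 922.5.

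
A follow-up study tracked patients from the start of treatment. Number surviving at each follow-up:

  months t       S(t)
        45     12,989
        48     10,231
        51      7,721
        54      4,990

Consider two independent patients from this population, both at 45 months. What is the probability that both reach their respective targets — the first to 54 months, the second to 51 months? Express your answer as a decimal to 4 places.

0.2284

p₁ = S(54)/S(45) = 4,990/12,989 = 0.384171; p₂ = S(51)/S(45) = 7,721/12,989 = 0.594426.
P(both) = p₁ × p₂ = 0.384171 × 0.594426 = 0.228361.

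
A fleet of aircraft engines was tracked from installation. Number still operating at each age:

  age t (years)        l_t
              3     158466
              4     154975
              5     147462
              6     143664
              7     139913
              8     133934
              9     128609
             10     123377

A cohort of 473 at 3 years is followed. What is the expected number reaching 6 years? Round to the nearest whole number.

429

The relevant probability is 143664/158466 = 0.906592.
Expected number = 473 × 0.906592 = 429.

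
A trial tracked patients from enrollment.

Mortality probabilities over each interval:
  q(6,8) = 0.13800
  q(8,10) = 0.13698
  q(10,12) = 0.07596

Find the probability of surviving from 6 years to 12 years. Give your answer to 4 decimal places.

0.6874

Survival from 6 to 12 is the product of surviving each interval: (1 − 0.13800) × (1 − 0.13698) × (1 − 0.07596).
= 0.86200 × 0.86302 × 0.92404 = 0.687415.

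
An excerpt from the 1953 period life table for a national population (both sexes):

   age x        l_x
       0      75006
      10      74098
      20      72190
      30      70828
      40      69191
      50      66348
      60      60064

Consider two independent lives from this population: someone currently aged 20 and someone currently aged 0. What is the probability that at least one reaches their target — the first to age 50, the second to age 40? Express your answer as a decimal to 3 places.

0.994

p₁ = l_50/l_20 = 66348/72190 = 0.919075; p₂ = l_40/l_0 = 69191/75006 = 0.922473.
P(at least one) = 1 − (1−p₁)(1−p₂) = 1 − 0.080925 × 0.077527 = 0.993726.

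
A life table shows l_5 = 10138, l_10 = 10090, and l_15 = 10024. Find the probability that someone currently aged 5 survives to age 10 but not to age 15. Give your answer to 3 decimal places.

This is the probability of reaching 10 but not 15, conditional on being alive at 5: (l_10 − l_15) / l_5.
= (10090 − 10024) / 10138 = 66 / 10138 = 0.006510.

0.007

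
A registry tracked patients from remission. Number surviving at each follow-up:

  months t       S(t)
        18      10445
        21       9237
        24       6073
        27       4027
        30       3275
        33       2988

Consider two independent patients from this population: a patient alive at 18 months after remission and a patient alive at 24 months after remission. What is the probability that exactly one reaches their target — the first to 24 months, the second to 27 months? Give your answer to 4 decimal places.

0.4734

p₁ = S(24)/S(18) = 6073/10445 = 0.581427; p₂ = S(27)/S(24) = 4027/6073 = 0.663099.
P(exactly one) = p₁(1−p₂) + (1−p₁)p₂ = 0.195883 + 0.277555 = 0.473439.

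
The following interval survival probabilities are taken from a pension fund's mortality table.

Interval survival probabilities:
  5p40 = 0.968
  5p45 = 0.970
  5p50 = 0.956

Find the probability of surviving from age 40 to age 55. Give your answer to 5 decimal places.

Survival from 40 to 55 is the product of surviving each interval: 0.968 × 0.970 × 0.956.
= 0.897646.

0.89765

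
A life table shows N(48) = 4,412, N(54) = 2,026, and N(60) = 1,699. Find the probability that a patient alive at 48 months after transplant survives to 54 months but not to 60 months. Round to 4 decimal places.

This is the probability of reaching 54 but not 60, conditional on being alive at 48: (N(54) − N(60)) / N(48).
= (2,026 − 1,699) / 4,412 = 327 / 4,412 = 0.074116.

0.0741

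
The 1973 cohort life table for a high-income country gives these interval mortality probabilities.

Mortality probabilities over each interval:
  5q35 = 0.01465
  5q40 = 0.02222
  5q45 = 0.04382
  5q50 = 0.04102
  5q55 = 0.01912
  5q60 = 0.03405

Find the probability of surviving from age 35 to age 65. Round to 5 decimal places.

Chaining the interval survival probabilities: (1 − 0.01465) × (1 − 0.02222) × (1 − 0.04382) × (1 − 0.04102) × (1 − 0.01912) × (1 − 0.03405).
= 0.98535 × 0.97778 × 0.95618 × 0.95898 × 0.98088 × 0.96595 = 0.837050.

0.83705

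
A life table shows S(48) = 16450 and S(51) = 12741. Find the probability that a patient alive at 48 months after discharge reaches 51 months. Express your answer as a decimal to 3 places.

The conditional survival probability is S(51)/S(48) = 12741/16450 = 0.774529.

0.775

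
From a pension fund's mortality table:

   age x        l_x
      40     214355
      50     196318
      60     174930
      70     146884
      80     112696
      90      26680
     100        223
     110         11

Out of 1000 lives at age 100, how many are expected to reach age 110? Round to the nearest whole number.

49

The relevant probability is 11/223 = 0.049327.
Expected number = 1000 × 0.049327 = 49.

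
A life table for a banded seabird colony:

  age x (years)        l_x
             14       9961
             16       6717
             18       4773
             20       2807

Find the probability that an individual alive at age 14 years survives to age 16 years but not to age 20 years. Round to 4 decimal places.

0.3925

This is the probability of reaching 16 but not 20, conditional on being alive at 14: (l_16 − l_20) / l_14.
= (6717 − 2807) / 9961 = 3910 / 9961 = 0.392531.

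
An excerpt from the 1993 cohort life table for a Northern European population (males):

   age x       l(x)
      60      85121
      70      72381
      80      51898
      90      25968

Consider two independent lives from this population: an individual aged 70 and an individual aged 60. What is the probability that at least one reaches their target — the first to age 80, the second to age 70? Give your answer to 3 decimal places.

0.958

p₁ = l(80)/l(70) = 51898/72381 = 0.717011; p₂ = l(70)/l(60) = 72381/85121 = 0.850331.
P(at least one) = 1 − (1−p₁)(1−p₂) = 1 − 0.282989 × 0.149669 = 0.957645.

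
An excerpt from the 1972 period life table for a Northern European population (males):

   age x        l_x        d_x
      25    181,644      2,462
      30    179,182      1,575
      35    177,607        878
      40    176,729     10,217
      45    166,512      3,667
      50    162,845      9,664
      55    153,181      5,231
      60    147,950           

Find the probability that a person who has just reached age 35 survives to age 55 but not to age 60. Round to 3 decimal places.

0.029

We want 20|5q35 = (l_55 − l_60)/l_35.
This is the probability of reaching 55 but not 60, conditional on being alive at 35: (l_55 − l_60) / l_35.
= (153,181 − 147,950) / 177,607 = 5,231 / 177,607 = 0.029453.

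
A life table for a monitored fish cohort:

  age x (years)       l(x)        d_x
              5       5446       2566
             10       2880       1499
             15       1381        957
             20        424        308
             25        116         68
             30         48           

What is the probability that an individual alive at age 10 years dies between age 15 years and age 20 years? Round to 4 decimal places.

This is the probability of reaching 15 but not 20, conditional on being alive at 10: (l(15) − l(20)) / l(10).
= (1381 − 424) / 2880 = 957 / 2880 = 0.332292.

0.3323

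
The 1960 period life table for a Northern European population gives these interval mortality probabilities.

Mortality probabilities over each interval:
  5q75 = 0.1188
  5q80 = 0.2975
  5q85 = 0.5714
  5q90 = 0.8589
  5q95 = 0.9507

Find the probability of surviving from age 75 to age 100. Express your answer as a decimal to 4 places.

0.0018

The overall survival probability is (1 − 0.1188) × (1 − 0.2975) × (1 − 0.5714) × (1 − 0.8589) × (1 − 0.9507).
= 0.8812 × 0.7025 × 0.4286 × 0.1411 × 0.0493 = 0.001846.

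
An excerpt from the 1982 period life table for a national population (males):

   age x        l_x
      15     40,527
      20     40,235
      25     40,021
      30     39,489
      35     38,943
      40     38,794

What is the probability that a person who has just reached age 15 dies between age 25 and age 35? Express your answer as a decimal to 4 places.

We want 10|10q15 = (l_25 − l_35)/l_15.
This is the probability of reaching 25 but not 35, conditional on being alive at 15: (l_25 − l_35) / l_15.
= (40,021 − 38,943) / 40,527 = 1,078 / 40,527 = 0.026600.

0.0266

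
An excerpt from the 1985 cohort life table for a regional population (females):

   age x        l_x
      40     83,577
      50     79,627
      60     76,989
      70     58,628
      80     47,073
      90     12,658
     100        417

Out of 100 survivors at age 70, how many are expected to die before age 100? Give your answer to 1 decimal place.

99.3

The relevant probability is 1 − 417/58,628 = 0.992887.
Expected number = 100 × 0.992887 = 99.3.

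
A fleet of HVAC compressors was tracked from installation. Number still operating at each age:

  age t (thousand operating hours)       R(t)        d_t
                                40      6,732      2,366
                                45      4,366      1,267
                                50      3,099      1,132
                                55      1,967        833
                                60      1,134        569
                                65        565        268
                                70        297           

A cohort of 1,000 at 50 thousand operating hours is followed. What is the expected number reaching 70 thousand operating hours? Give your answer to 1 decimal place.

95.8

The relevant probability is 297/3,099 = 0.095837.
Expected number = 1,000 × 0.095837 = 95.8.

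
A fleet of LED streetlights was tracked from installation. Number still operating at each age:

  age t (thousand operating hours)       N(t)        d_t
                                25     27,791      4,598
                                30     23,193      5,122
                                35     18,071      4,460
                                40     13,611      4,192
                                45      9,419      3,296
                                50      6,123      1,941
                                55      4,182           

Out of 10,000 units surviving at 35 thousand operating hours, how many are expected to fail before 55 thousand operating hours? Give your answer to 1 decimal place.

7685.8

The relevant probability is 1 − 4,182/18,071 = 0.768579.
Expected number = 10,000 × 0.768579 = 7685.8.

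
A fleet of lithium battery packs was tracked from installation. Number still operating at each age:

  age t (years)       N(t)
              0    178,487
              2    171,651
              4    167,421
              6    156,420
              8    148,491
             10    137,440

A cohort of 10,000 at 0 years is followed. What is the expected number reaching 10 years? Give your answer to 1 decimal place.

The relevant probability is 137,440/178,487 = 0.770028.
Expected number = 10,000 × 0.770028 = 7700.3.

7700.3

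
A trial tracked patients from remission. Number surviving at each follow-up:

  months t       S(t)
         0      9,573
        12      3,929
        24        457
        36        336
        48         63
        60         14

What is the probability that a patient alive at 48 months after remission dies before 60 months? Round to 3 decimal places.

P(die before 60 | alive at 48) = 1 − S(60)/S(48) = 1 − 14/63 = (49)/63 = 0.777778.

0.778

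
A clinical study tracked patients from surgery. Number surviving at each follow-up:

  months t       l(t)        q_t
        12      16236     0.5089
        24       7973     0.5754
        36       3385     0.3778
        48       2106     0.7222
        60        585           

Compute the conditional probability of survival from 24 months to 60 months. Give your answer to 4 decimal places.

0.0734

The conditional survival probability is l(60)/l(24) = 585/7973 = 0.073373.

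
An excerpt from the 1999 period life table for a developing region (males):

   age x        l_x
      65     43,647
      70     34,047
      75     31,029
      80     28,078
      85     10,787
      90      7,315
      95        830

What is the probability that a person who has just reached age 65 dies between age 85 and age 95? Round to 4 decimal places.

0.2281

This is the probability of reaching 85 but not 95, conditional on being alive at 65: (l_85 − l_95) / l_65.
= (10,787 − 830) / 43,647 = 9,957 / 43,647 = 0.228126.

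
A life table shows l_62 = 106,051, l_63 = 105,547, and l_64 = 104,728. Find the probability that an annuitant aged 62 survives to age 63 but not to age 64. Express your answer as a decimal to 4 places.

We want 1|1q62 = (l_63 − l_64)/l_62.
This is the probability of reaching 63 but not 64, conditional on being alive at 62: (l_63 − l_64) / l_62.
= (105,547 − 104,728) / 106,051 = 819 / 106,051 = 0.007723.

0.0077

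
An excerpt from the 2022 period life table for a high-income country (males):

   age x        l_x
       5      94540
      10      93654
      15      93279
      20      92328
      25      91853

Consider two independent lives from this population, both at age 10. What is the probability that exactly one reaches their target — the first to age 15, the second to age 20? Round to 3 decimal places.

p₁ = l_15/l_10 = 93279/93654 = 0.995996; p₂ = l_20/l_10 = 92328/93654 = 0.985842.
P(exactly one) = p₁(1−p₂) + (1−p₁)p₂ = 0.014101 + 0.003947 = 0.018049.

0.018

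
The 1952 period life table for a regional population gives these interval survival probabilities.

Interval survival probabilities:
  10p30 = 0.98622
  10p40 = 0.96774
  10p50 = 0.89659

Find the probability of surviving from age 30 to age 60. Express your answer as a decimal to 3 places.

0.856

Survival from 30 to 60 is the product of surviving each interval: 0.98622 × 0.96774 × 0.89659.
= 0.855710.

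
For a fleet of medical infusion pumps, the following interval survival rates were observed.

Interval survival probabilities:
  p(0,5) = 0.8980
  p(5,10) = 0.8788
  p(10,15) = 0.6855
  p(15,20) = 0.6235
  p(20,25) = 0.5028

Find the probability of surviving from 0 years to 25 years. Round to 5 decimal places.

0.16959

Chaining the interval survival probabilities: 0.8980 × 0.8788 × 0.6855 × 0.6235 × 0.5028.
= 0.169592.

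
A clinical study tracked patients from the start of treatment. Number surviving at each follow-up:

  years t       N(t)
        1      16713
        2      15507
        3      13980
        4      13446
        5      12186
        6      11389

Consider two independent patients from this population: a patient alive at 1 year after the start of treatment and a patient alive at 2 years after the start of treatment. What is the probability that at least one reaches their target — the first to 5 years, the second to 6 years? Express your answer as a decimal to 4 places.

p₁ = N(5)/N(1) = 12186/16713 = 0.729133; p₂ = N(6)/N(2) = 11389/15507 = 0.734443.
P(at least one) = 1 − (1−p₁)(1−p₂) = 1 − 0.270867 × 0.265557 = 0.928069.

0.9281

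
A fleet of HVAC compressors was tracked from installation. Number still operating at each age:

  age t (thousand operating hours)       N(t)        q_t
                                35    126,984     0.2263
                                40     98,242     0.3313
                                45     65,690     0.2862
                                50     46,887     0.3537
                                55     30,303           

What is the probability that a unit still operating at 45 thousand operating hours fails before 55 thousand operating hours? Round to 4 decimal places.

0.5387

P(fail before 55 | operational at 45) = 1 − N(55)/N(45) = 1 − 30,303/65,690 = (35,387)/65,690 = 0.538697.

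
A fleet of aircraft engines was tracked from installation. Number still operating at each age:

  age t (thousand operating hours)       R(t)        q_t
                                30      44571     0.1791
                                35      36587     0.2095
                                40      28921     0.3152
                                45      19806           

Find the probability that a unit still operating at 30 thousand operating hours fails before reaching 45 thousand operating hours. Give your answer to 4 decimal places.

0.5556

P(fail before 45 | operational at 30) = 1 − R(45)/R(30) = 1 − 19806/44571 = (24765)/44571 = 0.555630.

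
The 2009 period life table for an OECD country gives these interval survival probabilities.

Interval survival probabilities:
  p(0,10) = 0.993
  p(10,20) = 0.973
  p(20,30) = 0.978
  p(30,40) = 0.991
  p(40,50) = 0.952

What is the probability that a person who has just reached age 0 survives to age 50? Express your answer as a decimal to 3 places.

0.891

P(survive 0→50) = 0.993 × 0.973 × 0.978 × 0.991 × 0.952.
= 0.891480.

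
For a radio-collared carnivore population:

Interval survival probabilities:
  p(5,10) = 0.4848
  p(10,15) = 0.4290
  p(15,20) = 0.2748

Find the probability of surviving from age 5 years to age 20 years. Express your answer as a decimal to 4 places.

Chaining the interval survival probabilities: 0.4848 × 0.4290 × 0.2748.
= 0.057153.

0.0572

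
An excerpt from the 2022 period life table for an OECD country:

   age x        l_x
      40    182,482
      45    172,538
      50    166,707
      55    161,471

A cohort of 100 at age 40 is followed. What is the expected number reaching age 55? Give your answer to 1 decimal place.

The relevant probability is 161,471/182,482 = 0.884860.
Expected number = 100 × 0.884860 = 88.5.

88.5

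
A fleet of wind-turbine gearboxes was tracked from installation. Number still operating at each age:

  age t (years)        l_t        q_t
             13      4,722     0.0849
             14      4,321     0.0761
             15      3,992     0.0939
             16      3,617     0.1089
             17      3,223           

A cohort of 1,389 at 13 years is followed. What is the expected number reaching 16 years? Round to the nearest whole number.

The relevant probability is 3,617/4,722 = 0.765989.
Expected number = 1,389 × 0.765989 = 1064.

1064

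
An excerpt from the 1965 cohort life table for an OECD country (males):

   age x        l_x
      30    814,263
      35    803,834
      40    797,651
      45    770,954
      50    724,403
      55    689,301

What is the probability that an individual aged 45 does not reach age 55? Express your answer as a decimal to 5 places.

0.10591

P(die before 55 | alive at 45) = 1 − l_55/l_45 = 1 − 689,301/770,954 = (81,653)/770,954 = 0.105912.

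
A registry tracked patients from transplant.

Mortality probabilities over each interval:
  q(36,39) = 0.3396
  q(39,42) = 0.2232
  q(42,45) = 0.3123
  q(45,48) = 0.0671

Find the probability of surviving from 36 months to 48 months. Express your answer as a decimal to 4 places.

Chaining the interval survival probabilities: (1 − 0.3396) × (1 − 0.2232) × (1 − 0.3123) × (1 − 0.0671).
= 0.6604 × 0.7768 × 0.6877 × 0.9329 = 0.329117.

0.3291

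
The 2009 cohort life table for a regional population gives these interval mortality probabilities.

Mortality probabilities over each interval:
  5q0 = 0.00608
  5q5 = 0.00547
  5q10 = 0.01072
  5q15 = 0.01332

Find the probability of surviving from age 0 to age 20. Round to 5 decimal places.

0.96486

Chaining the interval survival probabilities: (1 − 0.00608) × (1 − 0.00547) × (1 − 0.01072) × (1 − 0.01332).
= 0.99392 × 0.99453 × 0.98928 × 0.98668 = 0.964861.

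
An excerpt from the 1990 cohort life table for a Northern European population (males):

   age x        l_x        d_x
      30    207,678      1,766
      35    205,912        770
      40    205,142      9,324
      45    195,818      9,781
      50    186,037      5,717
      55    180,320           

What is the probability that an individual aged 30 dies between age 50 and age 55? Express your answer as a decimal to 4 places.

This is the probability of reaching 50 but not 55, conditional on being alive at 30: (l_50 − l_55) / l_30.
= (186,037 − 180,320) / 207,678 = 5,717 / 207,678 = 0.027528.

0.0275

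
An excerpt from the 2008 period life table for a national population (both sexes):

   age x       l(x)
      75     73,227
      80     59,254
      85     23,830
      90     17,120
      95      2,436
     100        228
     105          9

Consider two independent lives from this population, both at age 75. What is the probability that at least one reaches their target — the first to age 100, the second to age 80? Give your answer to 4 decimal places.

0.8098

p₁ = l(100)/l(75) = 228/73,227 = 0.003114; p₂ = l(80)/l(75) = 59,254/73,227 = 0.809182.
P(at least one) = 1 − (1−p₁)(1−p₂) = 1 − 0.996886 × 0.190818 = 0.809776.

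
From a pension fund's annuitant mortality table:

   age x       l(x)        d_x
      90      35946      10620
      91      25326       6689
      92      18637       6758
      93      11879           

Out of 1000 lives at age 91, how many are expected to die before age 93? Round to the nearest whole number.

531

The relevant probability is 1 − 11879/25326 = 0.530956.
Expected number = 1000 × 0.530956 = 531.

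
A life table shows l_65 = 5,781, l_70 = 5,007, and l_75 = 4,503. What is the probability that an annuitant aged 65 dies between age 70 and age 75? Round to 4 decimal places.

0.0872

This is the probability of reaching 70 but not 75, conditional on being alive at 65: (l_70 − l_75) / l_65.
= (5,007 − 4,503) / 5,781 = 504 / 5,781 = 0.087182.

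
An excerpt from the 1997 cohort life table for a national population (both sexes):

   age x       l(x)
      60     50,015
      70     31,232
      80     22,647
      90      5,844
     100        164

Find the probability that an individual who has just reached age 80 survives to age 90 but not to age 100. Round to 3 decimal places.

0.251

This is the probability of reaching 90 but not 100, conditional on being alive at 80: (l(90) − l(100)) / l(80).
= (5,844 − 164) / 22,647 = 5,680 / 22,647 = 0.250806.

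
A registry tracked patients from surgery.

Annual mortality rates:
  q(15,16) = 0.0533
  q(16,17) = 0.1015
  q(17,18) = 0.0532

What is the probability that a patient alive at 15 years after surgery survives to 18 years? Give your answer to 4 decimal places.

0.8054

Chaining the interval survival probabilities: (1 − 0.0533) × (1 − 0.1015) × (1 − 0.0532).
= 0.9467 × 0.8985 × 0.9468 = 0.805358.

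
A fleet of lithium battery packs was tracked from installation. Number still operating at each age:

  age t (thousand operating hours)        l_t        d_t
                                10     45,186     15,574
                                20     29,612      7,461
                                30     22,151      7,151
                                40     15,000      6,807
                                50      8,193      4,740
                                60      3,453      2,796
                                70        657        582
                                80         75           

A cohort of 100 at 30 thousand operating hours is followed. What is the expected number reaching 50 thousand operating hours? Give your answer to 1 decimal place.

37.0

The relevant probability is 8,193/22,151 = 0.369870.
Expected number = 100 × 0.369870 = 37.0.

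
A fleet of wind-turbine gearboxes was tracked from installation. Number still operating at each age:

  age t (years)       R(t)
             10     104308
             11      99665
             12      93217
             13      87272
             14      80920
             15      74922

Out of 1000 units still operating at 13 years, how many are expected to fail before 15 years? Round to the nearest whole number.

142

The relevant probability is 1 − 74922/87272 = 0.141512.
Expected number = 1000 × 0.141512 = 142.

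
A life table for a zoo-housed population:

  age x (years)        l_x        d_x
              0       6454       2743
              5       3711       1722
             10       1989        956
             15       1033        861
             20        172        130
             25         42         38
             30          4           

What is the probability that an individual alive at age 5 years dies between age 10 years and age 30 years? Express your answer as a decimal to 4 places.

0.5349

This is the probability of reaching 10 but not 30, conditional on being alive at 5: (l_10 − l_30) / l_5.
= (1989 − 4) / 3711 = 1985 / 3711 = 0.534896.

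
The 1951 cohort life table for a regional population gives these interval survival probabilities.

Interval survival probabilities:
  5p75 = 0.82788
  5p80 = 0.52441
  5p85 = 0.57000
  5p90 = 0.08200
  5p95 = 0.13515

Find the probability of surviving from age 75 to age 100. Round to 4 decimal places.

The overall survival probability is 0.82788 × 0.52441 × 0.57000 × 0.08200 × 0.13515.
= 0.002742.

0.0027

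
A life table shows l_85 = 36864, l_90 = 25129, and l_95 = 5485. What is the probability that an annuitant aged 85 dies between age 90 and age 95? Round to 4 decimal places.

This is the probability of reaching 90 but not 95, conditional on being alive at 85: (l_90 − l_95) / l_85.
= (25129 − 5485) / 36864 = 19644 / 36864 = 0.532878.

0.5329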